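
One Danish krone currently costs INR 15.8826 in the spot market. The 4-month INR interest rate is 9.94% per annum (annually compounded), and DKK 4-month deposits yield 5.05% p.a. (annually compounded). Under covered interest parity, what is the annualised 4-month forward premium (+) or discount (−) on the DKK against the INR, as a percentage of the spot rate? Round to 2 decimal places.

T = 4/12 years.
CIP forward (INR per DKK) = 15.8826 × 1.0320924/1.0165577 = 16.1253127.
Annualised premium = (F − S)/S × (1/T) = (16.1253127 − 15.8826)/15.8826 ÷ (4/12) = 4.58%.

+4.58%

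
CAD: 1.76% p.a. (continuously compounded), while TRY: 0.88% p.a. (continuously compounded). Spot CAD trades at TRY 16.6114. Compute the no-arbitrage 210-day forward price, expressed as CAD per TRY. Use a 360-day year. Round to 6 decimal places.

T = 210/360 years.
TRY growth factor: e^(0.0088×210/360) = 1.0051465.
CAD growth factor: e^(0.0176×210/360) = 1.0103195.
Forward (TRY per CAD) = 16.6114 × 1.0051465 / 1.0103195 = 16.52635.
Quoted the other way: 1/16.52635 = 0.060509 CAD per TRY.

0.060509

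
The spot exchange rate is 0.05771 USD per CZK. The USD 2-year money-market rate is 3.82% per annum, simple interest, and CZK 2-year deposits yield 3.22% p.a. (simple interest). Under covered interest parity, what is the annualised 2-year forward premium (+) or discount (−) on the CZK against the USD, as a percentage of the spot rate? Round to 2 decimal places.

+0.56%

T = 2 years.
No-arbitrage forward: 0.05771 × 1.076400 / 1.064400 = 0.05836062 USD/CZK.
(F − S)/S ÷ T = (0.05836062 − 0.05771)/0.05771/2 = 0.005637 → 0.56%.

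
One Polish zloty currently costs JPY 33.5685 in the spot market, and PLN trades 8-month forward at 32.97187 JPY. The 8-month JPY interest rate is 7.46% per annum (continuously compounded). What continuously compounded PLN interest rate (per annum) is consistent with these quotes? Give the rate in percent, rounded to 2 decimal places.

10.15%

T = 8/12 years.
By CIP, F/S equals the JPY-to-PLN growth ratio: 32.97187/33.5685 = 0.9822265.
JPY growth factor: e^(0.0746×8/12) = 1.0509908.
That pins the PLN growth at 1.0700086.
r = ln(1.0700086)/(8/12) = 0.101500 → 10.15%.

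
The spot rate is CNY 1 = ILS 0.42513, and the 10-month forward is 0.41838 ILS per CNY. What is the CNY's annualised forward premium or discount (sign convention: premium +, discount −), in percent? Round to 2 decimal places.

-1.91%

T = 10/12 years.
(F − S)/S = (0.41838 − 0.42513)/0.42513 = -0.0158775.
Per annum: -0.0158775 / (10/12) = -0.019053 = -1.91%.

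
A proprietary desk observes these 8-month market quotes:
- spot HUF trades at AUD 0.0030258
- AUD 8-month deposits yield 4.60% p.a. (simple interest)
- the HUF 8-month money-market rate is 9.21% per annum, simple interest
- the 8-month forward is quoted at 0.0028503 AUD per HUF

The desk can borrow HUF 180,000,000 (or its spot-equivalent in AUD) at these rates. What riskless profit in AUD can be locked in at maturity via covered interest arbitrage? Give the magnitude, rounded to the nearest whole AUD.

T = 8/12 years.
Route A — deposit HUF, sell forward: 180,000,000 × 1.061400 × 0.0028503 = AUD 544,555.52.
Route B — convert at spot, deposit AUD: 180,000,000 × 0.0030258 × 1.03066667 = AUD 561,346.42.
The quoted forward undervalues HUF, so borrow HUF, convert to AUD at spot, deposit the AUD at 4.60%, and buy HUF forward at 0.0028503 to cover the loan.
Arbitrage profit = |544,555.52 − 561,346.42| = AUD 16,791.

AUD 16,791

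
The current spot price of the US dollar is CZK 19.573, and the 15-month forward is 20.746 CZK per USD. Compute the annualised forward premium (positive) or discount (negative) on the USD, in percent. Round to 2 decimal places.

+4.79%

T = 15/12 years.
Period premium: (20.746 − 19.573)/19.573 = 0.0599295.
Per annum: 0.0599295 / (15/12) = 0.047944 = 4.79%.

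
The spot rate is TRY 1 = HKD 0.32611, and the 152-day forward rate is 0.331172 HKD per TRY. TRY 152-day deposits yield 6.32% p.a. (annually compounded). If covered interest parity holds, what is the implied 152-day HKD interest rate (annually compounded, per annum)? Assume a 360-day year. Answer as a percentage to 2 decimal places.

T = 152/360 years.
By CIP, F/S equals the HKD-to-TRY growth ratio: 0.331172/0.32611 = 1.0155224.
TRY growth factor: (1 + 0.0632)^(152/360) = 1.0262128.
That pins the HKD growth at 1.0421421.
Annualise: 1.0421421^(360/152) − 1 = 0.102703 = 10.27%.

10.27%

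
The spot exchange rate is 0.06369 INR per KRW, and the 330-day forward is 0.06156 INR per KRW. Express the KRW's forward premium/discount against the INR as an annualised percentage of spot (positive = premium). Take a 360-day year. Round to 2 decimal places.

-3.65%

T = 330/360 years.
KRW trades forward at -3.34432% vs spot over the period.
Annualise by dividing by T: -0.0334432 / (330/360) = -0.036483 → -3.65%.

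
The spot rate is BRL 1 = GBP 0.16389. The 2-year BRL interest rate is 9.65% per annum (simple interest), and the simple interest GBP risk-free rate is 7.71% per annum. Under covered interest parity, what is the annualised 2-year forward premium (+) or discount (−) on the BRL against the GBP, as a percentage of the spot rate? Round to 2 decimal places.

-1.63%

T = 2 years.
F = S · g_GBP/g_BRL = 0.16389 × 1.154200/1.193000 = 0.15855980.
(F − S)/S ÷ T = (0.15855980 − 0.16389)/0.16389/2 = -0.016262 → -1.63%.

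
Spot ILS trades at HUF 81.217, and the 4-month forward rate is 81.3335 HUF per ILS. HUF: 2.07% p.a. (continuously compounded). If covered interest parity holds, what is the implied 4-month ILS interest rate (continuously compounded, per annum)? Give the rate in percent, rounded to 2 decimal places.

T = 4/12 years.
CIP gives F = S · g_HUF/g_ILS, so g_HUF/g_ILS = 81.3335/81.217 = 1.0014344.
HUF growth factor: e^(0.0207×4/12) = 1.0069239.
That pins the ILS growth at 1.0054816.
r = ln(1.0054816)/(4/12) = 0.016400 → 1.64%.

1.64%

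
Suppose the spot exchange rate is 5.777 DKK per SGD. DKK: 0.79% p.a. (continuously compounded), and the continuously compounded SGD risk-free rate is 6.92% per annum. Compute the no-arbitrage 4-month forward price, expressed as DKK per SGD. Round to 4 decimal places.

T = 4/12 years.
DKK accumulates by e^(0.0079×4/12) = 1.0026368.
SGD growth factor: e^(0.0692×4/12) = 1.0233348.
So F = 5.777 × 1.0026368 / 1.0233348 = 5.660154 (DKK/SGD).

5.6602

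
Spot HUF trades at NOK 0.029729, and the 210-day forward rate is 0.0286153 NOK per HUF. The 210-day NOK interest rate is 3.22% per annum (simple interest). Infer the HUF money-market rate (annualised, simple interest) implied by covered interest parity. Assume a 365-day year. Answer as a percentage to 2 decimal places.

10.11%

T = 210/365 years.
CIP gives F = S · g_NOK/g_HUF, so g_NOK/g_HUF = 0.0286153/0.029729 = 0.9625383.
The NOK side grows by 1 + 0.0322×210/365 = 1.018526.
Hence g_HUF = 1.0581667.
(1.0581667 − 1)/T = 0.101099, i.e. 10.11%.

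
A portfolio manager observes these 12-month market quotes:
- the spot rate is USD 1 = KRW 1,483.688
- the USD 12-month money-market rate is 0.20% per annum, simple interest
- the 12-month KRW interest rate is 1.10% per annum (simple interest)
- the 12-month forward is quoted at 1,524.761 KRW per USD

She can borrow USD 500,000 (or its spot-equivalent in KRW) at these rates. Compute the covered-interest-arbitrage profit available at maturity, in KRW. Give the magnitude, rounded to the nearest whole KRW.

KRW 13,900,977

T = 1 year.
Keep in USD, deliver into the forward: 500,000·1.002000·1524.761 = KRW 763,905,261.00.
Swap to KRW now, deposit: 500,000·1483.688·1.011000 = KRW 750,004,284.00.
The quoted forward overvalues USD, so borrow KRW, buy USD at spot, deposit the USD at 0.20%, and sell the proceeds forward at 1,524.761.
The gap between the two covered legs is KRW 13,900,977.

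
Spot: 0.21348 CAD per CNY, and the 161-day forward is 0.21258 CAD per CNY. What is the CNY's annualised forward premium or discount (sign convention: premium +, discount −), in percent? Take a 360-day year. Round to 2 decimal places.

T = 161/360 years.
CNY trades forward at -0.42159% vs spot over the period.
Per annum: -0.0042159 / (161/360) = -0.009427 = -0.94%.

-0.94%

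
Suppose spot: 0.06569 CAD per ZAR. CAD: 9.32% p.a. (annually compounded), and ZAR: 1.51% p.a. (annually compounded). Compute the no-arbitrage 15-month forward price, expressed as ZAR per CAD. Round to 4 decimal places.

T = 15/12 years.
Growth of 1 CAD over T: (1 + 0.0932)^(15/12) = 1.11782683.
Growth of 1 ZAR over T: (1 + 0.0151)^(15/12) = 1.01891049.
CIP: F = S · (grow CAD)/(grow ZAR) = 0.06569 × 1.11782683/1.01891049 = 0.072067218 CAD per ZAR.
Quoted the other way: 1/0.072067218 = 13.8759 ZAR per CAD.

13.8759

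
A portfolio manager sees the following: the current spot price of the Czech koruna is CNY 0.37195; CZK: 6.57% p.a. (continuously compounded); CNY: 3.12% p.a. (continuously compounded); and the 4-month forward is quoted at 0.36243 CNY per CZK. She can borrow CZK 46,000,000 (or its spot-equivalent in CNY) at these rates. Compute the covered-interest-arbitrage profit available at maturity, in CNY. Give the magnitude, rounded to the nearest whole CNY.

T = 4/12 years.
Keep in CZK, deliver into the forward: 46,000,000·1.0221415652·0.36243 = CNY 17,040,919.30.
Swap to CNY now, deposit: 46,000,000·0.37195·1.010454268 = CNY 17,288,569.39.
The quoted forward undervalues CZK, so borrow CZK, convert to CNY at spot, deposit the CNY at 3.12%, and buy CZK forward at 0.36243 to cover the loan.
The gap between the two covered legs is CNY 247,650.

CNY 247,650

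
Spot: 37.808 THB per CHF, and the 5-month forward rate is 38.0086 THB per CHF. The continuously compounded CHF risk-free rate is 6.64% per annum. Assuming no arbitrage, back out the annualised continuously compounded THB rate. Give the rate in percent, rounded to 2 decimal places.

7.91%

T = 5/12 years.
By CIP, F/S equals the THB-to-CHF growth ratio: 38.0086/37.808 = 1.0053058.
CHF growth factor: e^(0.0664×5/12) = 1.0280529.
So the THB growth factor = 1.0335075.
r = ln(1.0335075)/(5/12) = 0.079100 → 7.91%.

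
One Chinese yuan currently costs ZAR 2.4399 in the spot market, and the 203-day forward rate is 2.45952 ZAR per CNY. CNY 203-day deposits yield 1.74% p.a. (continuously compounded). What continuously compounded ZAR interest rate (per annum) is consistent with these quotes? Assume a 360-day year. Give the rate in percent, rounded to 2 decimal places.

3.16%

T = 203/360 years.
CIP gives F = S · g_ZAR/g_CNY, so g_ZAR/g_CNY = 2.45952/2.4399 = 1.0080413.
The CNY side grows by e^(0.0174×203/360) = 1.009860.
So the ZAR growth factor = 1.0179806.
r = ln(1.0179806)/(203/360) = 0.031603 → 3.16%.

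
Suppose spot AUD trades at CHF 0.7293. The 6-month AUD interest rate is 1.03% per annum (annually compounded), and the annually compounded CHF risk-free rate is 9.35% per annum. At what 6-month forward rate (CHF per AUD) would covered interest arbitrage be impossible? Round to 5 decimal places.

T = 6/12 years.
CHF growth factor: (1 + 0.0935)^(6/12) = 1.0457055.
AUD accumulates by (1 + 0.0103)^(6/12) = 1.0051368.
CIP: F = S · (grow CHF)/(grow AUD) = 0.7293 × 1.0457055/1.0051368 = 0.7587355 CHF per AUD.

0.75874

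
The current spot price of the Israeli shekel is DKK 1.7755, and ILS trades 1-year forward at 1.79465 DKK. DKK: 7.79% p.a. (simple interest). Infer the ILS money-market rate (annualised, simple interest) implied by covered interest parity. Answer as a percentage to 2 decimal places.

6.64%

T = 1 year.
CIP gives F = S · g_DKK/g_ILS, so g_DKK/g_ILS = 1.79465/1.7755 = 1.0107857.
The DKK side grows by 1 + 0.0779×1 = 1.077900.
So the ILS growth factor = 1.0663981.
r = (1.0663981 − 1)/1 = 0.066398 → 6.64%.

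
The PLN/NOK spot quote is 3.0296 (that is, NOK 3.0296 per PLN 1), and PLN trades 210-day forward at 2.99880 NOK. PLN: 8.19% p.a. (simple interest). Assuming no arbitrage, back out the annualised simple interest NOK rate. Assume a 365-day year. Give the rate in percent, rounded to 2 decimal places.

6.34%

T = 210/365 years.
By CIP, F/S equals the NOK-to-PLN growth ratio: 2.9988/3.0296 = 0.9898336.
The PLN side grows by 1 + 0.0819×210/365 = 1.0471205.
That pins the NOK growth at 1.0364751.
(1.0364751 − 1)/T = 0.063397, i.e. 6.34%.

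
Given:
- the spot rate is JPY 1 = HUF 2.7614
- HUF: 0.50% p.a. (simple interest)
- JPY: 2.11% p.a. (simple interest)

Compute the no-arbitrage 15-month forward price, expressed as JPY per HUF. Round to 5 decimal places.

0.36938

T = 15/12 years.
Growth of 1 HUF over T: 1 + 0.0050×15/12 = 1.006250.
JPY accumulates by 1 + 0.0211×15/12 = 1.026375.
So F = 2.7614 × 1.006250 / 1.026375 = 2.707255 (HUF/JPY).
Quoted the other way: 1/2.707255 = 0.36938 JPY per HUF.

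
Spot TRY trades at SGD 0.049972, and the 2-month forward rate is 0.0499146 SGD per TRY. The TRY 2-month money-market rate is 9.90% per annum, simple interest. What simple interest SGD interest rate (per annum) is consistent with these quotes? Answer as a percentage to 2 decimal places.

9.20%

T = 2/12 years.
F/S = 0.0499146/0.049972 = 0.9988514 = (growth of SGD) / (growth of TRY).
The TRY side grows by 1 + 0.0990×2/12 = 1.016500.
That pins the SGD growth at 1.0153324.
r = (1.0153324 − 1)/(2/12) = 0.091994 → 9.20%.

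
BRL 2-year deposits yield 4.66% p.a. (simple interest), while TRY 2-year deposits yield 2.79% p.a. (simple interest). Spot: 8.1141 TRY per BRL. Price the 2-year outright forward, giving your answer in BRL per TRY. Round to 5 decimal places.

0.12761

T = 2 years.
Growth of 1 TRY over T: 1 + 0.0279×2 = 1.055800.
Growth of 1 BRL over T: 1 + 0.0466×2 = 1.093200.
Forward (TRY per BRL) = 8.1141 × 1.055800 / 1.093200 = 7.836505.
Quoted the other way: 1/7.836505 = 0.12761 BRL per TRY.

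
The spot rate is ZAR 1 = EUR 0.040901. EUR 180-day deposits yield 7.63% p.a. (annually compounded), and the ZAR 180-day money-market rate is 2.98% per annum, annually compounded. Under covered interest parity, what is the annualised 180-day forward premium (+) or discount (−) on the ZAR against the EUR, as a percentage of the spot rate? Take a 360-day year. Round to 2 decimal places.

T = 180/360 years.
F = S · g_EUR/g_ZAR = 0.040901 × 1.0374488/1.0147906 = 0.041814236.
(F − S)/S ÷ T = (0.041814236 − 0.040901)/0.040901/(180/360) = 0.044656 → 4.47%.

+4.47%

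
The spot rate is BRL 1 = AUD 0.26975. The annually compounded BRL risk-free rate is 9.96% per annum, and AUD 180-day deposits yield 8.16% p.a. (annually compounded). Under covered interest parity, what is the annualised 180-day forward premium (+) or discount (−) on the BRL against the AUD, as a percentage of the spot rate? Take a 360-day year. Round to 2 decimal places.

T = 180/360 years.
CIP forward (AUD per BRL) = 0.26975 × 1.040000/1.0486181 = 0.26753305.
(F − S)/S ÷ T = (0.26753305 − 0.26975)/0.26975/(180/360) = -0.016437 → -1.64%.

-1.64%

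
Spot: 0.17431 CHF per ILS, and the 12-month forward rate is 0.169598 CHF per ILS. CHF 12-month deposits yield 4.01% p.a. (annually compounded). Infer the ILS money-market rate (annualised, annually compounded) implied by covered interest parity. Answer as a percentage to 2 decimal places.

T = 1 year.
F/S = 0.169598/0.17431 = 0.9729677 = (growth of CHF) / (growth of ILS).
The CHF side grows by (1 + 0.0401)^1 = 1.040100.
That pins the ILS growth at 1.0689975.
r = 1.0689975^(1/1) − 1 = 0.068998 → 6.90%.

6.90%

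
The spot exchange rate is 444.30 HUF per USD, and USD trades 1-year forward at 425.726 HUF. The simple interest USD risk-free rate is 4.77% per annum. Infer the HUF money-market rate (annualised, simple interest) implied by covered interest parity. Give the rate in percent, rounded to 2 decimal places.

0.39%

T = 1 year.
CIP gives F = S · g_HUF/g_USD, so g_HUF/g_USD = 425.726/444.3 = 0.9581949.
The USD side grows by 1 + 0.0477×1 = 1.047700.
That pins the HUF growth at 1.0039008.
(1.0039008 − 1)/T = 0.003901, i.e. 0.39%.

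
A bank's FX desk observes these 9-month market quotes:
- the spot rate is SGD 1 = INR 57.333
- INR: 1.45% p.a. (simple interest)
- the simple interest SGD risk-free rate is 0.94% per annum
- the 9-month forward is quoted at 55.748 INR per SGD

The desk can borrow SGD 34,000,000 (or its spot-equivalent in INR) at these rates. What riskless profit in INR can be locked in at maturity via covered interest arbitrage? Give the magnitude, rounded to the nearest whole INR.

T = 9/12 years.
Invest the SGD and cover forward: 34,000,000 × 1.007050 × 55.748 = INR 1,908,794,795.60.
Convert at spot and invest in INR: 34,000,000 × 57.333 × 1.010875 = INR 1,970,520,876.75.
The quoted forward undervalues SGD, so borrow SGD, convert to INR at spot, deposit the INR at 1.45%, and buy SGD forward at 55.748 to cover the loan.
The gap between the two covered legs is INR 61,726,081.

INR 61,726,081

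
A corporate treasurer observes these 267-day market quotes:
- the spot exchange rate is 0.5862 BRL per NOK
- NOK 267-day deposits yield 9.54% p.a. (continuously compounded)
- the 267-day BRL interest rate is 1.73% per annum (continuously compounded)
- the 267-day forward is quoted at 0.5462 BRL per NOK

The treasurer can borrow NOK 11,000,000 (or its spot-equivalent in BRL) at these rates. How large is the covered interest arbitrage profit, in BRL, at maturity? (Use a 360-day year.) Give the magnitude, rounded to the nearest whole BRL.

BRL 82,758

T = 267/360 years.
Keep in NOK, deliver into the forward: 11,000,000·1.073318231·0.5462 = BRL 6,448,710.60.
Swap to BRL now, deposit: 11,000,000·0.5862·1.012913502 = BRL 6,531,468.84.
The quoted forward undervalues NOK, so borrow NOK, convert to BRL at spot, deposit the BRL at 1.73%, and buy NOK forward at 0.5462 to cover the loan.
The gap between the two covered legs is BRL 82,758.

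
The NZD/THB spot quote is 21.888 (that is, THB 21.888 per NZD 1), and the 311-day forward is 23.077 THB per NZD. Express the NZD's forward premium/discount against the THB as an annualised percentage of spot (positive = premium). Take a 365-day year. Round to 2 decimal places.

T = 311/365 years.
NZD trades forward at +5.43220% vs spot over the period.
Annualise by dividing by T: 0.0543220 / (311/365) = 0.063754 → 6.38%.

+6.38%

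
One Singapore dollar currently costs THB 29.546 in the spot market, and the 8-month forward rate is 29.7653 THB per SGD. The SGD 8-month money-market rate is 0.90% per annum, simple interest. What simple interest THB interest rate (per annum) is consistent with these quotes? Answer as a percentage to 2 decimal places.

T = 8/12 years.
By CIP, F/S equals the THB-to-SGD growth ratio: 29.7653/29.546 = 1.0074223.
The SGD side grows by 1 + 0.0090×8/12 = 1.006000.
That pins the THB growth at 1.0134668.
r = (1.0134668 − 1)/(8/12) = 0.020200 → 2.02%.

2.02%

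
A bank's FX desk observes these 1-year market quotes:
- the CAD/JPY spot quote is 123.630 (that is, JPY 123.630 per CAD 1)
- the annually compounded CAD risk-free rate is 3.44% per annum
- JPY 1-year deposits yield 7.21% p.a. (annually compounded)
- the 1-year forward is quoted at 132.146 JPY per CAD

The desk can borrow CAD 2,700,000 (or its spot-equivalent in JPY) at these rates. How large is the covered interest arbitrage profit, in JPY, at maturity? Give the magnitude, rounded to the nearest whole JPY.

JPY 11,199,868

T = 1 year.
Route A — deposit CAD, sell forward: 2,700,000 × 1.034400 × 132.146 = JPY 369,067,920.48.
Route B — convert at spot, deposit JPY: 2,700,000 × 123.630 × 1.072100 = JPY 357,868,052.10.
The quoted forward overvalues CAD, so borrow JPY, buy CAD at spot, deposit the CAD at 3.44%, and sell the proceeds forward at 132.146.
Profit = 369,067,920.48 − 357,868,052.10 = JPY 11,199,868.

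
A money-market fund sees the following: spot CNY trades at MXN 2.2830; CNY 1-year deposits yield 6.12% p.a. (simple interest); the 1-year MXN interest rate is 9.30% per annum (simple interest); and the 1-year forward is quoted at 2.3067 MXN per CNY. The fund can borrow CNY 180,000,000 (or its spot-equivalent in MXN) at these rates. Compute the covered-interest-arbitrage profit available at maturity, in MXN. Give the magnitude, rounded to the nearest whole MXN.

T = 1 year.
Keep in CNY, deliver into the forward: 180,000,000·1.061200·2.3067 = MXN 440,616,607.20.
Swap to MXN now, deposit: 180,000,000·2.2830·1.093000 = MXN 449,157,420.00.
The quoted forward undervalues CNY, so borrow CNY, convert to MXN at spot, deposit the MXN at 9.30%, and buy CNY forward at 2.3067 to cover the loan.
Profit = 449,157,420.00 − 440,616,607.20 = MXN 8,540,813.

MXN 8,540,813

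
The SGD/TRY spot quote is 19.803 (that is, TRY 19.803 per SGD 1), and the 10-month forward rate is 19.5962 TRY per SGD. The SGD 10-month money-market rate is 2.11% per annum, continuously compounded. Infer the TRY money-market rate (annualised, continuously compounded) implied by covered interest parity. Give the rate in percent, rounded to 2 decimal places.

0.85%

T = 10/12 years.
CIP gives F = S · g_TRY/g_SGD, so g_TRY/g_SGD = 19.5962/19.803 = 0.9895571.
SGD growth factor: e^(0.0211×10/12) = 1.0177388.
That pins the TRY growth at 1.0071107.
r = ln(1.0071107)/(10/12) = 0.008503 → 0.85%.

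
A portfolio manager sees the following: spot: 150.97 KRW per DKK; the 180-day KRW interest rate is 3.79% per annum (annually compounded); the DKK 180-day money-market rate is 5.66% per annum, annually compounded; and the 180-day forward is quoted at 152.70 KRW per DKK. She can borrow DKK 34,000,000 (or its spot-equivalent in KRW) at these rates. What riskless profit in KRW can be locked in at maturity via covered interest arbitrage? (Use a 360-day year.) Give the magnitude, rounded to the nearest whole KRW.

T = 180/360 years.
Keep in DKK, deliver into the forward: 34,000,000·1.027910501941·152.70 = KRW 5,336,705,743.98.
Swap to KRW now, deposit: 34,000,000·150.97·1.018773772729 = KRW 5,229,345,399.94.
The quoted forward overvalues DKK, so borrow KRW, buy DKK at spot, deposit the DKK at 5.66%, and sell the proceeds forward at 152.70.
Profit = 5,336,705,743.98 − 5,229,345,399.94 = KRW 107,360,344.

KRW 107,360,344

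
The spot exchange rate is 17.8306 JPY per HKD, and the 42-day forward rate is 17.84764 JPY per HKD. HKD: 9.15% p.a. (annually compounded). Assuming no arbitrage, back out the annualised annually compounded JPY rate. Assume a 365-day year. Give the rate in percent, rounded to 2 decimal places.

10.06%

T = 42/365 years.
CIP gives F = S · g_JPY/g_HKD, so g_JPY/g_HKD = 17.84764/17.8306 = 1.0009557.
The HKD side grows by (1 + 0.0915)^(42/365) = 1.0101255.
Hence g_JPY = 1.0110909.
Annualise: 1.0110909^(365/42) − 1 = 0.100599 = 10.06%.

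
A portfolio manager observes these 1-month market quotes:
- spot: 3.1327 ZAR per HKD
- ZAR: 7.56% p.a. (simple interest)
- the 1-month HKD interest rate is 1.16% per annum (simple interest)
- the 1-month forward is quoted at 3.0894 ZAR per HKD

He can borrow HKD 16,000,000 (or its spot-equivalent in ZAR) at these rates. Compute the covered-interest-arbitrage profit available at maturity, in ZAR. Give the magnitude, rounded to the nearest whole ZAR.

ZAR 960,793

T = 1/12 years.
Keep in HKD, deliver into the forward: 16,000,000·1.0009666667·3.0894 = ZAR 49,478,182.72.
Swap to ZAR now, deposit: 16,000,000·3.1327·1.006300 = ZAR 50,438,976.16.
The quoted forward undervalues HKD, so borrow HKD, convert to ZAR at spot, deposit the ZAR at 7.56%, and buy HKD forward at 3.0894 to cover the loan.
Arbitrage profit = |49,478,182.72 − 50,438,976.16| = ZAR 960,793.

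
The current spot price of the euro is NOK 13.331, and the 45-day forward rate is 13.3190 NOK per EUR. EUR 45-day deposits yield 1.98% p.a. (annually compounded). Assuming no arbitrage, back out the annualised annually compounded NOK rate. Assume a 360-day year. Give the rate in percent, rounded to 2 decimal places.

1.25%

T = 45/360 years.
By CIP, F/S equals the NOK-to-EUR growth ratio: 13.319/13.331 = 0.9990998.
The EUR side grows by (1 + 0.0198)^(45/360) = 1.0024538.
So the NOK growth factor = 1.0015514.
r = 1.0015514^(360/45) − 1 = 0.012479 → 1.25%.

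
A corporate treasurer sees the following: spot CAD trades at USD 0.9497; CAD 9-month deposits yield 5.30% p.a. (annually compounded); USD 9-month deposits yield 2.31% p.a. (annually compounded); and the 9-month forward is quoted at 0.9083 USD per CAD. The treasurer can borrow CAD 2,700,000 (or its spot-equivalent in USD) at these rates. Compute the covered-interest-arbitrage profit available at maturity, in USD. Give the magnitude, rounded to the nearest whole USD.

USD 59,226

T = 9/12 years.
Invest the CAD and cover forward: 2,700,000 × 1.039492304 × 0.9083 = USD 2,549,261.32.
Convert at spot and invest in USD: 2,700,000 × 0.9497 × 1.017275449 = USD 2,608,487.53.
The quoted forward undervalues CAD, so borrow CAD, convert to USD at spot, deposit the USD at 2.31%, and buy CAD forward at 0.9083 to cover the loan.
Profit = 2,608,487.53 − 2,549,261.32 = USD 59,226.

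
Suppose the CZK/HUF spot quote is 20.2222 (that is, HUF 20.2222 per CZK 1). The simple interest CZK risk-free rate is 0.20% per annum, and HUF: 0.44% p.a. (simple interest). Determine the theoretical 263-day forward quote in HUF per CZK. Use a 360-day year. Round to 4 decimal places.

20.2576

T = 263/360 years.
HUF accumulates by 1 + 0.0044×263/360 = 1.00321444.
CZK accumulates by 1 + 0.0020×263/360 = 1.00146111.
Forward (HUF per CZK) = 20.2222 × 1.00321444 / 1.00146111 = 20.257604.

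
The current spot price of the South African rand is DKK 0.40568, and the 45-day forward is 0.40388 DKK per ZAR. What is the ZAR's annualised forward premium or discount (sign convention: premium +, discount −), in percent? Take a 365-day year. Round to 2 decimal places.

-3.60%

T = 45/365 years.
(F − S)/S = (0.40388 − 0.40568)/0.40568 = -0.0044370.
Annualise by dividing by T: -0.0044370 / (45/365) = -0.035989 → -3.60%.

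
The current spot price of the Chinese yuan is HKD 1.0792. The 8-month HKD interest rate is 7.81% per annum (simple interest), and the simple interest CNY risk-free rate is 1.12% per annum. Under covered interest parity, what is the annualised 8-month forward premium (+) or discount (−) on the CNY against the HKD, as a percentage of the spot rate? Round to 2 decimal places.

+6.64%

T = 8/12 years.
F = S · g_HKD/g_CNY = 1.0792 × 1.0520667/1.0074667 = 1.1269756.
(F − S)/S ÷ T = (1.1269756 − 1.0792)/1.0792/(8/12) = 0.066404 → 6.64%.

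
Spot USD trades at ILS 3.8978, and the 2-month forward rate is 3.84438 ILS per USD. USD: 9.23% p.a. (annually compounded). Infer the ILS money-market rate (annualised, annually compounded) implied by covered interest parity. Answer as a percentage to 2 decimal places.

T = 2/12 years.
F/S = 3.84438/3.8978 = 0.9862948 = (growth of ILS) / (growth of USD).
USD growth factor: (1 + 0.0923)^(2/12) = 1.014823.
Hence g_ILS = 1.0009146.
Annualise: 1.0009146^(12/2) − 1 = 0.005500 = 0.55%.

0.55%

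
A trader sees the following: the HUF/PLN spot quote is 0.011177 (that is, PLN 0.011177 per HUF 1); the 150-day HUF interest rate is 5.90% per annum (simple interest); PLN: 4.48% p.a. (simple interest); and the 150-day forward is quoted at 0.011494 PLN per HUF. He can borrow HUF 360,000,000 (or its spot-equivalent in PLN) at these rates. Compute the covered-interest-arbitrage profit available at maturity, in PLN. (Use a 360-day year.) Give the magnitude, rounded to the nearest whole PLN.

T = 150/360 years.
Keep in HUF, deliver into the forward: 360,000,000·1.024583333·0.011494 = PLN 4,239,561.90.
Swap to PLN now, deposit: 360,000,000·0.011177·1.018666667 = PLN 4,098,829.44.
The quoted forward overvalues HUF, so borrow PLN, buy HUF at spot, deposit the HUF at 5.90%, and sell the proceeds forward at 0.011494.
Profit = 4,239,561.90 − 4,098,829.44 = PLN 140,732.

PLN 140,732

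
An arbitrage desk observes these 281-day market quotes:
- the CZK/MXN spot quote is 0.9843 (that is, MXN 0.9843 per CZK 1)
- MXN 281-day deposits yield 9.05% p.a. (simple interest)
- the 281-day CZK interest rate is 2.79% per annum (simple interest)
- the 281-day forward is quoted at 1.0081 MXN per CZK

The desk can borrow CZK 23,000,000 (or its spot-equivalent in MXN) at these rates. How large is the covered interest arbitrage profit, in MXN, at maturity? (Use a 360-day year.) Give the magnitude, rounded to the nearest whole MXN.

T = 281/360 years.
Keep in CZK, deliver into the forward: 23,000,000·1.0217775·1.0081 = MXN 23,691,239.65.
Swap to MXN now, deposit: 23,000,000·0.9843·1.0706402778 = MXN 24,238,118.19.
The quoted forward undervalues CZK, so borrow CZK, convert to MXN at spot, deposit the MXN at 9.05%, and buy CZK forward at 1.0081 to cover the loan.
The gap between the two covered legs is MXN 546,879.

MXN 546,879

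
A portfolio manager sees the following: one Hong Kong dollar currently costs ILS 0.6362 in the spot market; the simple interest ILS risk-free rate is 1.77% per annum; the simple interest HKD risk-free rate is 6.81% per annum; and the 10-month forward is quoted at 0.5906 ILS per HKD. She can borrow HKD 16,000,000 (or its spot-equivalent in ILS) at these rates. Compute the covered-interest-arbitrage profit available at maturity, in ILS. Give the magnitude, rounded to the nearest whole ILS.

ILS 343,478

T = 10/12 years.
Invest the HKD and cover forward: 16,000,000 × 1.056750 × 0.5906 = ILS 9,985,864.80.
Convert at spot and invest in ILS: 16,000,000 × 0.6362 × 1.014750 = ILS 10,329,343.20.
The quoted forward undervalues HKD, so borrow HKD, convert to ILS at spot, deposit the ILS at 1.77%, and buy HKD forward at 0.5906 to cover the loan.
Arbitrage profit = |9,985,864.80 − 10,329,343.20| = ILS 343,478.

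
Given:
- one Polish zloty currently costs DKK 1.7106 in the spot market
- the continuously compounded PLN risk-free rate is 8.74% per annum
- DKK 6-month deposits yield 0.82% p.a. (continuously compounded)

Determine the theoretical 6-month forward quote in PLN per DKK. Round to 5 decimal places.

T = 6/12 years.
DKK growth factor: e^(0.0082×6/12) = 1.0041084.
PLN accumulates by e^(0.0874×6/12) = 1.0446689.
So F = 1.7106 × 1.0041084 / 1.0446689 = 1.644184 (DKK/PLN).
Quoted the other way: 1/1.644184 = 0.60820 PLN per DKK.

0.60820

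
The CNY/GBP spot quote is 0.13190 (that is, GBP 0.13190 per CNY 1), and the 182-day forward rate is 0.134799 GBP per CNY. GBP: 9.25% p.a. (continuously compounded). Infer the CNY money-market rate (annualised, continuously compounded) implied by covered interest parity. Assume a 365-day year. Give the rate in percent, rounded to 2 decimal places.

T = 182/365 years.
F/S = 0.134799/0.1319 = 1.0219788 = (growth of GBP) / (growth of CNY).
GBP growth factor: e^(0.0925×182/365) = 1.0472035.
So the CNY growth factor = 1.0246822.
r = ln(1.0246822)/(182/365) = 0.048899 → 4.89%.

4.89%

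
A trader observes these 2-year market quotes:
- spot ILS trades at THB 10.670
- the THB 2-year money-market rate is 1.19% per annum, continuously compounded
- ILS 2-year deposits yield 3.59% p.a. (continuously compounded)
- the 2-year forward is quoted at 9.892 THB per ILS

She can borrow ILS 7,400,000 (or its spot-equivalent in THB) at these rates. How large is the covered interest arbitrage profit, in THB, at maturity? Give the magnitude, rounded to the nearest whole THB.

THB 2,209,842

T = 2 years.
Route A — deposit ILS, sell forward: 7,400,000 × 1.0744404345 × 9.892 = THB 78,649,899.36.
Route B — convert at spot, deposit THB: 7,400,000 × 10.670 × 1.0240854803 = THB 80,859,741.35.
The quoted forward undervalues ILS, so borrow ILS, convert to THB at spot, deposit the THB at 1.19%, and buy ILS forward at 9.892 to cover the loan.
Profit = 80,859,741.35 − 78,649,899.36 = THB 2,209,842.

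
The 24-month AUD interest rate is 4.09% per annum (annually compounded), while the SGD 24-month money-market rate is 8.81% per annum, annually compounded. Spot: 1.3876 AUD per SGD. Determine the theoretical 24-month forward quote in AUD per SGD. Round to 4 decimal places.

T = 2 years.
AUD growth factor: (1 + 0.0409)^2 = 1.0834728.
Growth of 1 SGD over T: (1 + 0.0881)^2 = 1.1839616.
So F = 1.3876 × 1.0834728 / 1.1839616 = 1.269827 (AUD/SGD).

1.2698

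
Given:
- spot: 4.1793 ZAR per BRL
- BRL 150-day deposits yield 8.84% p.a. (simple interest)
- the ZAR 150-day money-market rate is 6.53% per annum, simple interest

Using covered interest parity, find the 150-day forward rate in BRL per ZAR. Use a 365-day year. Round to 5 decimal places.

T = 150/365 years.
ZAR accumulates by 1 + 0.0653×150/365 = 1.0268356.
Growth of 1 BRL over T: 1 + 0.0884×150/365 = 1.0363288.
Forward (ZAR per BRL) = 4.1793 × 1.0268356 / 1.0363288 = 4.141016.
Quoted the other way: 1/4.141016 = 0.24149 BRL per ZAR.

0.24149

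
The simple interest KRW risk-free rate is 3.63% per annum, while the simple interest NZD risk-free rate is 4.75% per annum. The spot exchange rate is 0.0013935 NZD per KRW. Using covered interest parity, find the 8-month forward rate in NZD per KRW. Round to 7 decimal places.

0.0014037

T = 8/12 years.
NZD accumulates by 1 + 0.0475×8/12 = 1.0316667.
KRW growth factor: 1 + 0.0363×8/12 = 1.024200.
CIP: F = S · (grow NZD)/(grow KRW) = 0.0013935 × 1.0316667/1.024200 = 0.001403659 NZD per KRW.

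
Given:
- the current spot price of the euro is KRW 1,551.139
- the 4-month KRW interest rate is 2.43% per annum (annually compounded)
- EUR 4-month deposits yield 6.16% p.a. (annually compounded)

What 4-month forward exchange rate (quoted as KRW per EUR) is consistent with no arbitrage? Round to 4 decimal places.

1532.7552

T = 4/12 years.
KRW growth factor: (1 + 0.0243)^(4/12) = 1.0080352616.
EUR accumulates by (1 + 0.0616)^(4/12) = 1.0201255773.
CIP: F = S · (grow KRW)/(grow EUR) = 1551.139 × 1.0080352616/1.0201255773 = 1532.755224 KRW per EUR.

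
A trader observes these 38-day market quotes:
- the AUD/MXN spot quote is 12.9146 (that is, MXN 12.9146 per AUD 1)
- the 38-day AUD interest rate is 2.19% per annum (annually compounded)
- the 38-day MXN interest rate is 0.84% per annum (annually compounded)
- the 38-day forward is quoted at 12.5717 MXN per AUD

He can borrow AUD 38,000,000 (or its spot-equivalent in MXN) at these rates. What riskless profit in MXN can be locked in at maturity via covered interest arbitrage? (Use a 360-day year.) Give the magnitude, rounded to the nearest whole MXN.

T = 38/360 years.
Invest the AUD and cover forward: 38,000,000 × 1.00228933405 × 12.5717 = MXN 478,818,271.19.
Convert at spot and invest in MXN: 38,000,000 × 12.9146 × 1.00088335332 = MXN 491,188,309.88.
The quoted forward undervalues AUD, so borrow AUD, convert to MXN at spot, deposit the MXN at 0.84%, and buy AUD forward at 12.5717 to cover the loan.
The gap between the two covered legs is MXN 12,370,039.

MXN 12,370,039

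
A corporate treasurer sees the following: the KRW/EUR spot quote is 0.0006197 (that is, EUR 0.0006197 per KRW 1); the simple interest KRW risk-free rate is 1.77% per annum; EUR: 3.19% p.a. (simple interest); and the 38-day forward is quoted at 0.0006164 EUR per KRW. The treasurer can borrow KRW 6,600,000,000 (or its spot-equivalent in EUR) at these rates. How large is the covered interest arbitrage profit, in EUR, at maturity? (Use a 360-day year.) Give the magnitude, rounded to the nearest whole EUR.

T = 38/360 years.
Route A — deposit KRW, sell forward: 6,600,000,000 × 1.001868333 × 0.0006164 = EUR 4,075,840.83.
Route B — convert at spot, deposit EUR: 6,600,000,000 × 0.0006197 × 1.003367222 = EUR 4,103,792.01.
The quoted forward undervalues KRW, so borrow KRW, convert to EUR at spot, deposit the EUR at 3.19%, and buy KRW forward at 0.0006164 to cover the loan.
Arbitrage profit = |4,075,840.83 − 4,103,792.01| = EUR 27,951.

EUR 27,951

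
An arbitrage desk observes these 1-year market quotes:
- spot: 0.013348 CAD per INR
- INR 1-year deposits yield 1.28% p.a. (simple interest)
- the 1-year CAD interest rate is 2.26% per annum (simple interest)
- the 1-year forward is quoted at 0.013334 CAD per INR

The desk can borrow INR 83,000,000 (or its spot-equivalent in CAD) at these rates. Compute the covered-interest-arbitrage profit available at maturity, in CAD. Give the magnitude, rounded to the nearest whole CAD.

T = 1 year.
Route A — deposit INR, sell forward: 83,000,000 × 1.012800 × 0.013334 = CAD 1,120,888.04.
Route B — convert at spot, deposit CAD: 83,000,000 × 0.013348 × 1.022600 = CAD 1,132,922.18.
The quoted forward undervalues INR, so borrow INR, convert to CAD at spot, deposit the CAD at 2.26%, and buy INR forward at 0.013334 to cover the loan.
Arbitrage profit = |1,120,888.04 − 1,132,922.18| = CAD 12,034.

CAD 12,034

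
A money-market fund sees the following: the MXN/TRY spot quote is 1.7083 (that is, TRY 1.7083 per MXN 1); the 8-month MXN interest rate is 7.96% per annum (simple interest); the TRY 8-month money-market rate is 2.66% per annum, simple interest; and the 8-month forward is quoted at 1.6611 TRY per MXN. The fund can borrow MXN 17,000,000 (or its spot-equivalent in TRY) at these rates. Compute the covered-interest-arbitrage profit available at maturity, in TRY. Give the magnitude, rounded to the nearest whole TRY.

TRY 181,138

T = 8/12 years.
Invest the MXN and cover forward: 17,000,000 × 1.0530666667 × 1.6611 = TRY 29,737,233.68.
Convert at spot and invest in TRY: 17,000,000 × 1.7083 × 1.0177333333 = TRY 29,556,095.51.
The quoted forward overvalues MXN, so borrow TRY, buy MXN at spot, deposit the MXN at 7.96%, and sell the proceeds forward at 1.6611.
Profit = 29,737,233.68 − 29,556,095.51 = TRY 181,138.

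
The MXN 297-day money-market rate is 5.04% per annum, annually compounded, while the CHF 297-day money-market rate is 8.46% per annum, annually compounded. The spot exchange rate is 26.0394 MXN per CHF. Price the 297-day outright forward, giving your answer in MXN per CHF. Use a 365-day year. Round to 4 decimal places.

T = 297/365 years.
MXN growth factor: (1 + 0.0504)^(297/365) = 1.04082161.
CHF growth factor: (1 + 0.0846)^(297/365) = 1.06831377.
Forward (MXN per CHF) = 26.0394 × 1.04082161 / 1.06831377 = 25.369298.

25.3693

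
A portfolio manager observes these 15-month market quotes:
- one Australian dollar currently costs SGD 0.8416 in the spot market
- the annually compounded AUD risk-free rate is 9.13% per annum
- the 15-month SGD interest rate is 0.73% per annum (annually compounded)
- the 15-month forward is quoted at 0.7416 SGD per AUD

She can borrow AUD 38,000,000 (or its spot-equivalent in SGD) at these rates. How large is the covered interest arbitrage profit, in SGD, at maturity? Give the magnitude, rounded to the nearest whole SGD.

SGD 840,059

T = 15/12 years.
Invest the AUD and cover forward: 38,000,000 × 1.1153988541 × 0.7416 = SGD 31,432,832.03.
Convert at spot and invest in SGD: 38,000,000 × 0.8416 × 1.0091333114 = SGD 32,272,890.61.
The quoted forward undervalues AUD, so borrow AUD, convert to SGD at spot, deposit the SGD at 0.73%, and buy AUD forward at 0.7416 to cover the loan.
The gap between the two covered legs is SGD 840,059.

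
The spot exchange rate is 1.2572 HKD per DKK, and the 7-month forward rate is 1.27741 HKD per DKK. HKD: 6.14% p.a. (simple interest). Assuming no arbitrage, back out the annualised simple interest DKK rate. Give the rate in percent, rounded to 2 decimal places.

T = 7/12 years.
F/S = 1.27741/1.2572 = 1.0160754 = (growth of HKD) / (growth of DKK).
The HKD side grows by 1 + 0.0614×7/12 = 1.0358167.
So the DKK growth factor = 1.019429.
(1.019429 − 1)/T = 0.033307, i.e. 3.33%.

3.33%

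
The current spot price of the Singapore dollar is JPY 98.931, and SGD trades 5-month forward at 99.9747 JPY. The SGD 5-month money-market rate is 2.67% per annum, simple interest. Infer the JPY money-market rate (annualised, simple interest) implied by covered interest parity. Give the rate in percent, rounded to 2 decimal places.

T = 5/12 years.
F/S = 99.9747/98.931 = 1.0105498 = (growth of JPY) / (growth of SGD).
SGD growth factor: 1 + 0.0267×5/12 = 1.011125.
That pins the JPY growth at 1.0217922.
(1.0217922 − 1)/T = 0.052301, i.e. 5.23%.

5.23%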